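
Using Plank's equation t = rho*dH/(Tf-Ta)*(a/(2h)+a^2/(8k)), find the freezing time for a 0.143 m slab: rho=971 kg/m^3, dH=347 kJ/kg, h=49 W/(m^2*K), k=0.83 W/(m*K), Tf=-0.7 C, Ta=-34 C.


dT = -0.7 - (-34) = 33.3 K
term1 = a/(2h) = 0.143/(2*49) = 0.001459183673
term2 = a^2/(8k) = 0.143^2/(8*0.83) = 0.003079668675
t = rho*dH*1000/dT * (term1 + term2)
t = 971*347*1000/33.3 * (0.001459183673 + 0.003079668675)
t = 45925 s

45925


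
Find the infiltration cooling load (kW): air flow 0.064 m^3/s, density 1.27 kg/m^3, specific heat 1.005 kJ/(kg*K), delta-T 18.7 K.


Q = V_dot * rho * cp * dT
Q = 0.064 * 1.27 * 1.005 * 18.7
Q = 1.528 kW

1.528


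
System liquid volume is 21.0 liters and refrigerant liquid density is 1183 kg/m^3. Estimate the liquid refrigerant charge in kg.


Charge = V * rho / 1000
Charge = 21.0 * 1183 / 1000
Charge = 24.84 kg

24.84


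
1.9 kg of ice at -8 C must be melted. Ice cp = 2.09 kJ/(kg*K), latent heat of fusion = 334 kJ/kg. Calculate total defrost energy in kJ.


Sensible heat = cp * dT = 2.09 * 8 = 16.72 kJ/kg
Total per kg = 16.72 + 334 = 350.72 kJ/kg
Q = m * total = 1.9 * 350.72
Q = 666.4 kJ

666.4


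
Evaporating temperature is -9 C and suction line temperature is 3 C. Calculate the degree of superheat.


Superheat = T_suction - T_evap
Superheat = 3 - (-9)
Superheat = 12 K

12


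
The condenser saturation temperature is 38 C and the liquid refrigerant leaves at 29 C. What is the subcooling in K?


Subcooling = T_cond - T_liquid
Subcooling = 38 - 29
Subcooling = 9 K

9


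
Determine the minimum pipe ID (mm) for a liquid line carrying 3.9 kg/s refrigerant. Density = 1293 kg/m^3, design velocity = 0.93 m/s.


A = m_dot / (rho * v) = 3.9 / (1293 * 0.93) = 0.003243270214 m^2
d = sqrt(4*A/pi) * 1000
d = 64.3 mm

64.3


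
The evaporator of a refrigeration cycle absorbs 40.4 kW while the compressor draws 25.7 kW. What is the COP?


COP = Q_evap / W
COP = 40.4 / 25.7
COP = 1.572

1.572


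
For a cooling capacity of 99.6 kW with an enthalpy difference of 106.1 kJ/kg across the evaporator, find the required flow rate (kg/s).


m_dot = Q / dh
m_dot = 99.6 / 106.1
m_dot = 0.9387 kg/s

0.9387


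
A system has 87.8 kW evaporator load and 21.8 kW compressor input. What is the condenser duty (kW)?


Q_cond = Q_evap + W
Q_cond = 87.8 + 21.8
Q_cond = 109.6 kW

109.6


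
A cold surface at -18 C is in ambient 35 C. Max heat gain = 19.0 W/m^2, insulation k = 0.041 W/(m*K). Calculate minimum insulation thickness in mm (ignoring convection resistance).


dT = 35 - (-18) = 53 K
thickness = k * dT / q_max * 1000
thickness = 0.041 * 53 / 19.0 * 1000
thickness = 114.4 mm

114.4


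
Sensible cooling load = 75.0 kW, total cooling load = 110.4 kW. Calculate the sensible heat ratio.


SHR = Q_sensible / Q_total
SHR = 75.0 / 110.4
SHR = 0.679

0.679


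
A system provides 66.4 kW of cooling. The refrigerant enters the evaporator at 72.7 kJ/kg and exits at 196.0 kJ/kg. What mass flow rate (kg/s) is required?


dh = 196.0 - 72.7 = 123.3 kJ/kg
m_dot = Q / dh = 66.4 / 123.3 = 0.5385 kg/s

0.5385


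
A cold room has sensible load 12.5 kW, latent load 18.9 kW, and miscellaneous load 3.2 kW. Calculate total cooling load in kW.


Q_total = Q_s + Q_l + Q_misc
Q_total = 12.5 + 18.9 + 3.2
Q_total = 34.6 kW

34.6


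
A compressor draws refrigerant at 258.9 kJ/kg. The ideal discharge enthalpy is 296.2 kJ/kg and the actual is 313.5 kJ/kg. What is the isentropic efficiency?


dh_ideal = 296.2 - 258.9 = 37.3 kJ/kg
dh_actual = 313.5 - 258.9 = 54.6 kJ/kg
eta_s = dh_ideal / dh_actual = 37.3 / 54.6
eta_s = 0.6832

0.6832


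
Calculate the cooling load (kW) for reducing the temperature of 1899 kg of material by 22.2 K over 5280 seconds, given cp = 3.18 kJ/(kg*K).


Q = m * cp * dT / t
Q = 1899 * 3.18 * 22.2 / 5280
Q = 25.39 kW

25.39


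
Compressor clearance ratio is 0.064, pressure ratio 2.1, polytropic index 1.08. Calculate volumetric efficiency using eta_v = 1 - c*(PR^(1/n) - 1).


PR^(1/n) = 2.1^(1/1.08) = 1.98770165
eta_v = 1 - 0.064 * (1.98770165 - 1)
eta_v = 0.9368

0.9368


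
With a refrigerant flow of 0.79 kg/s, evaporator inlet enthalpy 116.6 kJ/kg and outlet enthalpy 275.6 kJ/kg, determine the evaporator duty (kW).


dh = 275.6 - 116.6 = 159.0 kJ/kg
Q_evap = m_dot * dh = 0.79 * 159.0
Q_evap = 125.61 kW

125.61


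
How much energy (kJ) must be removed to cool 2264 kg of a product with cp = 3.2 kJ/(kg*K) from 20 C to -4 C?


dT = 20 - (-4) = 24 K
Q = m * cp * dT = 2264 * 3.2 * 24
Q = 173875 kJ

173875


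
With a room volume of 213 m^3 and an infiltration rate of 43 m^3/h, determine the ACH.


ACH = flow / volume
ACH = 43 / 213
ACH = 0.202

0.202


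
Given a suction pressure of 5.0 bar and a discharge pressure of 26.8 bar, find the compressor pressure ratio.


PR = P_high / P_low
PR = 26.8 / 5.0
PR = 5.36

5.36


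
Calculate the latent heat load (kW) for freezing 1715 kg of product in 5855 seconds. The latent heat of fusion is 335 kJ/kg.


Q_lat = m * h_fg / t
Q_lat = 1715 * 335 / 5855
Q_lat = 98.13 kW

98.13


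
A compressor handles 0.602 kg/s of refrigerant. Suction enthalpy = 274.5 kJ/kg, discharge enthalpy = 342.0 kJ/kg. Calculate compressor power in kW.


dh = 342.0 - 274.5 = 67.5 kJ/kg
W = m_dot * dh = 0.602 * 67.5 = 40.64 kW

40.64


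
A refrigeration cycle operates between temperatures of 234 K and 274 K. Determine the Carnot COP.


dT = 274 - 234 = 40 K
COP_carnot = T_cold / dT = 234 / 40
COP_carnot = 5.85

5.85


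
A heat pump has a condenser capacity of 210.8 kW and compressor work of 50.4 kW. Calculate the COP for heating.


COP_hp = Q_cond / W
COP_hp = 210.8 / 50.4
COP_hp = 4.183

4.183


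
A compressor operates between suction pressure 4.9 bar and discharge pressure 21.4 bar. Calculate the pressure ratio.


PR = P_high / P_low
PR = 21.4 / 4.9
PR = 4.367

4.367


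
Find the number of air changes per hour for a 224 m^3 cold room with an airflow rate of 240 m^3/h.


ACH = flow / volume
ACH = 240 / 224
ACH = 1.071

1.071


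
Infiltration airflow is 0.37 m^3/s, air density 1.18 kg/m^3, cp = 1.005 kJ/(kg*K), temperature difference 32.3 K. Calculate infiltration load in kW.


Q = V_dot * rho * cp * dT
Q = 0.37 * 1.18 * 1.005 * 32.3
Q = 14.173 kW

14.173


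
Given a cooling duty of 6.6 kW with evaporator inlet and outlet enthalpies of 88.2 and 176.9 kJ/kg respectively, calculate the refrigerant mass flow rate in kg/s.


dh = 176.9 - 88.2 = 88.7 kJ/kg
m_dot = Q / dh = 6.6 / 88.7 = 0.0744 kg/s

0.0744


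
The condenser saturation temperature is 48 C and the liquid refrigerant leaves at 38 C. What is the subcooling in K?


Subcooling = T_cond - T_liquid
Subcooling = 48 - 38
Subcooling = 10 K

10


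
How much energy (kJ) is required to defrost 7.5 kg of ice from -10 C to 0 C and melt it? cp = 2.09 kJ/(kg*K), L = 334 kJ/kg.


Sensible heat = cp * dT = 2.09 * 10 = 20.9 kJ/kg
Total per kg = 20.9 + 334 = 354.9 kJ/kg
Q = m * total = 7.5 * 354.9
Q = 2661.8 kJ

2661.8


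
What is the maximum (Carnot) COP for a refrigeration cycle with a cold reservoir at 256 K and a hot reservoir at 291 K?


dT = 291 - 256 = 35 K
COP_carnot = T_cold / dT = 256 / 35
COP_carnot = 7.314

7.314


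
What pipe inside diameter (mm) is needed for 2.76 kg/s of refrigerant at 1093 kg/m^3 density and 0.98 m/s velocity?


A = m_dot / (rho * v) = 2.76 / (1093 * 0.98) = 0.00257669399 m^2
d = sqrt(4*A/pi) * 1000
d = 57.3 mm

57.3


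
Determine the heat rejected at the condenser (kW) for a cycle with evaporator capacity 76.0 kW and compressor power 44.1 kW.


Q_cond = Q_evap + W
Q_cond = 76.0 + 44.1
Q_cond = 120.1 kW

120.1


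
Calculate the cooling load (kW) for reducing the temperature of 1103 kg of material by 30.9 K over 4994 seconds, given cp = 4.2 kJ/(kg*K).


Q = m * cp * dT / t
Q = 1103 * 4.2 * 30.9 / 4994
Q = 28.664 kW

28.664


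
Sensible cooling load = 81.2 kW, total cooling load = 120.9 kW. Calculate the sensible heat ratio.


SHR = Q_sensible / Q_total
SHR = 81.2 / 120.9
SHR = 0.672

0.672


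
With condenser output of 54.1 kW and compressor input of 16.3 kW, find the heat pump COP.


COP_hp = Q_cond / W
COP_hp = 54.1 / 16.3
COP_hp = 3.319

3.319


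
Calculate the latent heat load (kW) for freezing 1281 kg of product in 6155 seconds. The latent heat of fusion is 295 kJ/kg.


Q_lat = m * h_fg / t
Q_lat = 1281 * 295 / 6155
Q_lat = 61.4 kW

61.4


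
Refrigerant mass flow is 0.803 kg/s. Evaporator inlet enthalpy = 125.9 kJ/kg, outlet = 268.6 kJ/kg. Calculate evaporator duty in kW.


dh = 268.6 - 125.9 = 142.7 kJ/kg
Q_evap = m_dot * dh = 0.803 * 142.7
Q_evap = 114.59 kW

114.59


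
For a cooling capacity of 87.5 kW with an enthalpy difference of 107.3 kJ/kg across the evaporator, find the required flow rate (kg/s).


m_dot = Q / dh
m_dot = 87.5 / 107.3
m_dot = 0.8155 kg/s

0.8155


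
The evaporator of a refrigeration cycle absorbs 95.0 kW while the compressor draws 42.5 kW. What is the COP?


COP = Q_evap / W
COP = 95.0 / 42.5
COP = 2.235

2.235


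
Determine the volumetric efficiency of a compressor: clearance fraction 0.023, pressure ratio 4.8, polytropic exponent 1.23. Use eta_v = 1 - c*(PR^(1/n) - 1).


PR^(1/n) = 4.8^(1/1.23) = 3.57976621
eta_v = 1 - 0.023 * (3.57976621 - 1)
eta_v = 0.9407

0.9407


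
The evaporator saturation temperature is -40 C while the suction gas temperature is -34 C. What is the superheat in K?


Superheat = T_suction - T_evap
Superheat = -34 - (-40)
Superheat = 6 K

6


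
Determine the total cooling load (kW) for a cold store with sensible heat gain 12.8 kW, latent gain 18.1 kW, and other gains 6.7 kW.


Q_total = Q_s + Q_l + Q_misc
Q_total = 12.8 + 18.1 + 6.7
Q_total = 37.6 kW

37.6


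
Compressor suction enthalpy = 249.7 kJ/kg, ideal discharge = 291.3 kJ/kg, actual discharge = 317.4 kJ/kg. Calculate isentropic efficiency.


dh_ideal = 291.3 - 249.7 = 41.6 kJ/kg
dh_actual = 317.4 - 249.7 = 67.7 kJ/kg
eta_s = dh_ideal / dh_actual = 41.6 / 67.7
eta_s = 0.6145

0.6145


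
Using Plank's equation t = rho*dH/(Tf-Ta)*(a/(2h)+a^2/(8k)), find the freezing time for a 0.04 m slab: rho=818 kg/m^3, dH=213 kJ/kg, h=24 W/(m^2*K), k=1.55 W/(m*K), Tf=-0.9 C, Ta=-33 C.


dT = -0.9 - (-33) = 32.1 K
term1 = a/(2h) = 0.04/(2*24) = 0.0008333333333
term2 = a^2/(8k) = 0.04^2/(8*1.55) = 0.0001290322581
t = rho*dH*1000/dT * (term1 + term2)
t = 818*213*1000/32.1 * (0.0008333333333 + 0.0001290322581)
t = 5224 s

5224


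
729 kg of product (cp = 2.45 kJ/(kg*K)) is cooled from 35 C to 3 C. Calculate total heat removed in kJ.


dT = 35 - (3) = 32 K
Q = m * cp * dT = 729 * 2.45 * 32
Q = 57154 kJ

57154


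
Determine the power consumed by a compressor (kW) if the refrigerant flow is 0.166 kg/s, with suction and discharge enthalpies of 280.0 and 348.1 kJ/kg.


dh = 348.1 - 280.0 = 68.1 kJ/kg
W = m_dot * dh = 0.166 * 68.1 = 11.3 kW

11.3


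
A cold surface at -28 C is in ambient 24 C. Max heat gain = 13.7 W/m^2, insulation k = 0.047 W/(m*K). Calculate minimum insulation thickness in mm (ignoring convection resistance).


dT = 24 - (-28) = 52 K
thickness = k * dT / q_max * 1000
thickness = 0.047 * 52 / 13.7 * 1000
thickness = 178.4 mm

178.4


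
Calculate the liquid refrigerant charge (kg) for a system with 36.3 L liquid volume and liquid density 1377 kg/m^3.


Charge = V * rho / 1000
Charge = 36.3 * 1377 / 1000
Charge = 49.99 kg

49.99


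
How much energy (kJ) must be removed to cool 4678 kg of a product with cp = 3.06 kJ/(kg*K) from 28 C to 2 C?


dT = 28 - (2) = 26 K
Q = m * cp * dT = 4678 * 3.06 * 26
Q = 372182 kJ

372182


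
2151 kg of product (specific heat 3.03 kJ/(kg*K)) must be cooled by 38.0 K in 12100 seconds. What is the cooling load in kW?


Q = m * cp * dT / t
Q = 2151 * 3.03 * 38.0 / 12100
Q = 20.468 kW

20.468


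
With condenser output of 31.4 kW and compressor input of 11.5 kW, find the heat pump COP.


COP_hp = Q_cond / W
COP_hp = 31.4 / 11.5
COP_hp = 2.73

2.73


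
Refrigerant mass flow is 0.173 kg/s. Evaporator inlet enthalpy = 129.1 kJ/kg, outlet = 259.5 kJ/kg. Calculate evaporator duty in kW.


dh = 259.5 - 129.1 = 130.4 kJ/kg
Q_evap = m_dot * dh = 0.173 * 130.4
Q_evap = 22.56 kW

22.56


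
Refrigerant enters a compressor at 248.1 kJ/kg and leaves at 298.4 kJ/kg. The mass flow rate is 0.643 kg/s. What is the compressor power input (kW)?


dh = 298.4 - 248.1 = 50.3 kJ/kg
W = m_dot * dh = 0.643 * 50.3 = 32.34 kW

32.34


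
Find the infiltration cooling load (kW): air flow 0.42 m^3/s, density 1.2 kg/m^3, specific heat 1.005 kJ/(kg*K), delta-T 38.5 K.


Q = V_dot * rho * cp * dT
Q = 0.42 * 1.2 * 1.005 * 38.5
Q = 19.501 kW

19.501


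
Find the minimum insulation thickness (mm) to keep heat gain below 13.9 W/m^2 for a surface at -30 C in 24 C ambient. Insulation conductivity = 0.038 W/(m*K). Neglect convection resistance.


dT = 24 - (-30) = 54 K
thickness = k * dT / q_max * 1000
thickness = 0.038 * 54 / 13.9 * 1000
thickness = 147.6 mm

147.6


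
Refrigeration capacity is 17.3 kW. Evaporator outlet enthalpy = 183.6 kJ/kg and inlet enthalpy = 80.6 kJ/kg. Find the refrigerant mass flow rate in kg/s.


dh = 183.6 - 80.6 = 103.0 kJ/kg
m_dot = Q / dh = 17.3 / 103.0 = 0.168 kg/s

0.168


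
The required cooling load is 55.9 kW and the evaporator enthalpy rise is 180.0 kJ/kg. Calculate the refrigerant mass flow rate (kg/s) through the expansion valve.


m_dot = Q / dh
m_dot = 55.9 / 180.0
m_dot = 0.3106 kg/s

0.3106


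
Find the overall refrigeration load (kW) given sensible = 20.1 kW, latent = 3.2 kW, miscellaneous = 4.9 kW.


Q_total = Q_s + Q_l + Q_misc
Q_total = 20.1 + 3.2 + 4.9
Q_total = 28.2 kW

28.2


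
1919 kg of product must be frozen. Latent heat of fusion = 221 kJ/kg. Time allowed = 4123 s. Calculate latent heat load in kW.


Q_lat = m * h_fg / t
Q_lat = 1919 * 221 / 4123
Q_lat = 102.86 kW

102.86


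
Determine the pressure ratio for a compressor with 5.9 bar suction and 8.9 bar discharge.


PR = P_high / P_low
PR = 8.9 / 5.9
PR = 1.508

1.508


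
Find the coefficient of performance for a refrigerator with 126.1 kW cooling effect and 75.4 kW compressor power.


COP = Q_evap / W
COP = 126.1 / 75.4
COP = 1.672

1.672


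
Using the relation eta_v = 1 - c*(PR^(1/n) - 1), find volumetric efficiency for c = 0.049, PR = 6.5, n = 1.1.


PR^(1/n) = 6.5^(1/1.1) = 5.48292294
eta_v = 1 - 0.049 * (5.48292294 - 1)
eta_v = 0.7803

0.7803


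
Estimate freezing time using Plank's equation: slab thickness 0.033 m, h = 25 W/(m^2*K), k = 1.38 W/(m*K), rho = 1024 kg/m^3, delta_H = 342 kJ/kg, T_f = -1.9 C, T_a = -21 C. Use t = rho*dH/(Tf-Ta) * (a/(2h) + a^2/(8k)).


dT = -1.9 - (-21) = 19.1 K
term1 = a/(2h) = 0.033/(2*25) = 0.00066
term2 = a^2/(8k) = 0.033^2/(8*1.38) = 0.00009864130435
t = rho*dH*1000/dT * (term1 + term2)
t = 1024*342*1000/19.1 * (0.00066 + 0.00009864130435)
t = 13910 s

13910


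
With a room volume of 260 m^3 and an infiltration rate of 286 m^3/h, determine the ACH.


ACH = flow / volume
ACH = 286 / 260
ACH = 1.1

1.1


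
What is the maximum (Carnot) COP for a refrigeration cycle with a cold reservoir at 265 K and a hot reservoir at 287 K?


dT = 287 - 265 = 22 K
COP_carnot = T_cold / dT = 265 / 22
COP_carnot = 12.045

12.045


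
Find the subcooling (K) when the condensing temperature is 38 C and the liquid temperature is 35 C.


Subcooling = T_cond - T_liquid
Subcooling = 38 - 35
Subcooling = 3 K

3


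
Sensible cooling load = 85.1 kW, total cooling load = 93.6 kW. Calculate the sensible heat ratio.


SHR = Q_sensible / Q_total
SHR = 85.1 / 93.6
SHR = 0.909

0.909


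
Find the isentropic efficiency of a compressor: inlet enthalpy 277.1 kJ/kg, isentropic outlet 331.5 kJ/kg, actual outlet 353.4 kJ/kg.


dh_ideal = 331.5 - 277.1 = 54.4 kJ/kg
dh_actual = 353.4 - 277.1 = 76.3 kJ/kg
eta_s = dh_ideal / dh_actual = 54.4 / 76.3
eta_s = 0.713

0.713


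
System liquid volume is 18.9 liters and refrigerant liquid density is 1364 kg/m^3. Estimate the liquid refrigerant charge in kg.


Charge = V * rho / 1000
Charge = 18.9 * 1364 / 1000
Charge = 25.78 kg

25.78


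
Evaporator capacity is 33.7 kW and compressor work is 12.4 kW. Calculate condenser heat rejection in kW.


Q_cond = Q_evap + W
Q_cond = 33.7 + 12.4
Q_cond = 46.1 kW

46.1


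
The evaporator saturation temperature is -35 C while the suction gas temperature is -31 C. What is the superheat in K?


Superheat = T_suction - T_evap
Superheat = -31 - (-35)
Superheat = 4 K

4


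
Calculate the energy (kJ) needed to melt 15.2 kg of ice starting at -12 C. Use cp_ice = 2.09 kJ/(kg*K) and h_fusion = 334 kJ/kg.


Sensible heat = cp * dT = 2.09 * 12 = 25.08 kJ/kg
Total per kg = 25.08 + 334 = 359.08 kJ/kg
Q = m * total = 15.2 * 359.08
Q = 5458.0 kJ

5458.0


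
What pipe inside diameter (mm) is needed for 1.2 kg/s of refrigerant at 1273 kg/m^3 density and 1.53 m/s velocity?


A = m_dot / (rho * v) = 1.2 / (1273 * 1.53) = 0.0006161144741 m^2
d = sqrt(4*A/pi) * 1000
d = 28.0 mm

28.0


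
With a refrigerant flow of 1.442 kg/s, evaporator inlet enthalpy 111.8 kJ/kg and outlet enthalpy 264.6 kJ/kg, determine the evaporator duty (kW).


dh = 264.6 - 111.8 = 152.8 kJ/kg
Q_evap = m_dot * dh = 1.442 * 152.8
Q_evap = 220.34 kW

220.34


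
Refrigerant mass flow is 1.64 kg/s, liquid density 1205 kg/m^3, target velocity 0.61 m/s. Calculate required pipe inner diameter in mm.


A = m_dot / (rho * v) = 1.64 / (1205 * 0.61) = 0.002231140739 m^2
d = sqrt(4*A/pi) * 1000
d = 53.3 mm

53.3


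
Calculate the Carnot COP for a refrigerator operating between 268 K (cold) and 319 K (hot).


dT = 319 - 268 = 51 K
COP_carnot = T_cold / dT = 268 / 51
COP_carnot = 5.255

5.255


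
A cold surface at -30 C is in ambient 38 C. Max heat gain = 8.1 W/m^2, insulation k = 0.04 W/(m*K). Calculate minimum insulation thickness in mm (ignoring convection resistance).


dT = 38 - (-30) = 68 K
thickness = k * dT / q_max * 1000
thickness = 0.04 * 68 / 8.1 * 1000
thickness = 335.8 mm

335.8


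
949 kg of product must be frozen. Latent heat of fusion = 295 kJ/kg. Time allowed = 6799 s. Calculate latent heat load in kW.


Q_lat = m * h_fg / t
Q_lat = 949 * 295 / 6799
Q_lat = 41.18 kW

41.18


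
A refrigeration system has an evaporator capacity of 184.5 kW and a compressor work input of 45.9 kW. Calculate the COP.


COP = Q_evap / W
COP = 184.5 / 45.9
COP = 4.02

4.02


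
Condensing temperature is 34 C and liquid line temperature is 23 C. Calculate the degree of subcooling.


Subcooling = T_cond - T_liquid
Subcooling = 34 - 23
Subcooling = 11 K

11


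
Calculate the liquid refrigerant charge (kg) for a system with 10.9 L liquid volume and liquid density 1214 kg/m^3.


Charge = V * rho / 1000
Charge = 10.9 * 1214 / 1000
Charge = 13.23 kg

13.23


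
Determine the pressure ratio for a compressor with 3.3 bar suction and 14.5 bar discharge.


PR = P_high / P_low
PR = 14.5 / 3.3
PR = 4.394

4.394


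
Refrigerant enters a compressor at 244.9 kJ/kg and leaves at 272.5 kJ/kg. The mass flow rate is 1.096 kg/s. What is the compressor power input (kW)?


dh = 272.5 - 244.9 = 27.6 kJ/kg
W = m_dot * dh = 1.096 * 27.6 = 30.25 kW

30.25


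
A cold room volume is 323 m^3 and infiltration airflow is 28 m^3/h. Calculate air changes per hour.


ACH = flow / volume
ACH = 28 / 323
ACH = 0.087

0.087


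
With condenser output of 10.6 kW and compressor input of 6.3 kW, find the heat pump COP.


COP_hp = Q_cond / W
COP_hp = 10.6 / 6.3
COP_hp = 1.683

1.683


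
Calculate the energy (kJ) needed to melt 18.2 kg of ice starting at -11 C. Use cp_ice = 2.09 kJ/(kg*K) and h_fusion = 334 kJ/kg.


Sensible heat = cp * dT = 2.09 * 11 = 22.99 kJ/kg
Total per kg = 22.99 + 334 = 356.99 kJ/kg
Q = m * total = 18.2 * 356.99
Q = 6497.2 kJ

6497.2


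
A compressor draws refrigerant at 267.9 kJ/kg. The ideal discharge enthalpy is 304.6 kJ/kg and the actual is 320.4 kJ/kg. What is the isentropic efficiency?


dh_ideal = 304.6 - 267.9 = 36.7 kJ/kg
dh_actual = 320.4 - 267.9 = 52.5 kJ/kg
eta_s = dh_ideal / dh_actual = 36.7 / 52.5
eta_s = 0.699

0.699


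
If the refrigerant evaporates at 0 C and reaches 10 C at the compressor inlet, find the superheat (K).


Superheat = T_suction - T_evap
Superheat = 10 - (0)
Superheat = 10 K

10


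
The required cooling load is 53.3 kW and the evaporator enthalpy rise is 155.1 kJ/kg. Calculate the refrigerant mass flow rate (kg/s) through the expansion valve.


m_dot = Q / dh
m_dot = 53.3 / 155.1
m_dot = 0.3436 kg/s

0.3436


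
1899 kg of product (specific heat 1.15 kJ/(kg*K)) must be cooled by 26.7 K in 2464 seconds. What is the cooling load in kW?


Q = m * cp * dT / t
Q = 1899 * 1.15 * 26.7 / 2464
Q = 23.664 kW

23.664


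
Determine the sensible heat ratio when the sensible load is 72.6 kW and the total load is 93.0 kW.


SHR = Q_sensible / Q_total
SHR = 72.6 / 93.0
SHR = 0.781

0.781


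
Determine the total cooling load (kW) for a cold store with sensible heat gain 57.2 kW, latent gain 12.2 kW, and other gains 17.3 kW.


Q_total = Q_s + Q_l + Q_misc
Q_total = 57.2 + 12.2 + 17.3
Q_total = 86.7 kW

86.7


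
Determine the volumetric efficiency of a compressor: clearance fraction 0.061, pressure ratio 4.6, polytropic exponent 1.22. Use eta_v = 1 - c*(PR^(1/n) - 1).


PR^(1/n) = 4.6^(1/1.22) = 3.49336628
eta_v = 1 - 0.061 * (3.49336628 - 1)
eta_v = 0.8479

0.8479


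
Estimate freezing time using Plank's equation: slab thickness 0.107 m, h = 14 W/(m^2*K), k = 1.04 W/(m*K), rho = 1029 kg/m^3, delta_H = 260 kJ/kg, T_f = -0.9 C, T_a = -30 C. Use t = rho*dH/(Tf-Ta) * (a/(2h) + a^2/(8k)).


dT = -0.9 - (-30) = 29.1 K
term1 = a/(2h) = 0.107/(2*14) = 0.003821428571
term2 = a^2/(8k) = 0.107^2/(8*1.04) = 0.001376081731
t = rho*dH*1000/dT * (term1 + term2)
t = 1029*260*1000/29.1 * (0.003821428571 + 0.001376081731)
t = 47785 s

47785


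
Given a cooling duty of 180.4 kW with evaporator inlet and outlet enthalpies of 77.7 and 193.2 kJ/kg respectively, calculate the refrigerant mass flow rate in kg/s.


dh = 193.2 - 77.7 = 115.5 kJ/kg
m_dot = Q / dh = 180.4 / 115.5 = 1.5619 kg/s

1.5619


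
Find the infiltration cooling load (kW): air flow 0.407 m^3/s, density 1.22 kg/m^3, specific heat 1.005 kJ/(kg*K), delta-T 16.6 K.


Q = V_dot * rho * cp * dT
Q = 0.407 * 1.22 * 1.005 * 16.6
Q = 8.284 kW

8.284


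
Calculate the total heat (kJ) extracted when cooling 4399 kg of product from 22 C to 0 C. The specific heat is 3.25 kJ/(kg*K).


dT = 22 - (0) = 22 K
Q = m * cp * dT = 4399 * 3.25 * 22
Q = 314529 kJ

314529


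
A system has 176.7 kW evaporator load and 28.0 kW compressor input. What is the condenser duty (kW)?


Q_cond = Q_evap + W
Q_cond = 176.7 + 28.0
Q_cond = 204.7 kW

204.7


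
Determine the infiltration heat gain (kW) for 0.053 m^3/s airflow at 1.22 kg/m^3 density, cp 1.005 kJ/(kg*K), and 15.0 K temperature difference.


Q = V_dot * rho * cp * dT
Q = 0.053 * 1.22 * 1.005 * 15.0
Q = 0.975 kW

0.975


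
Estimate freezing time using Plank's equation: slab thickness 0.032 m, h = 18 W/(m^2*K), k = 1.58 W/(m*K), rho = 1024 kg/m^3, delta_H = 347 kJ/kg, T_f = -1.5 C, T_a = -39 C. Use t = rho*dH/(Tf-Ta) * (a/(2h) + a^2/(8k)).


dT = -1.5 - (-39) = 37.5 K
term1 = a/(2h) = 0.032/(2*18) = 0.0008888888889
term2 = a^2/(8k) = 0.032^2/(8*1.58) = 0.00008101265823
t = rho*dH*1000/dT * (term1 + term2)
t = 1024*347*1000/37.5 * (0.0008888888889 + 0.00008101265823)
t = 9190 s

9190


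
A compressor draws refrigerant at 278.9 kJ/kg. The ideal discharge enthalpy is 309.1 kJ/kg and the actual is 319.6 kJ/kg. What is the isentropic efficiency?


dh_ideal = 309.1 - 278.9 = 30.2 kJ/kg
dh_actual = 319.6 - 278.9 = 40.7 kJ/kg
eta_s = dh_ideal / dh_actual = 30.2 / 40.7
eta_s = 0.742

0.742


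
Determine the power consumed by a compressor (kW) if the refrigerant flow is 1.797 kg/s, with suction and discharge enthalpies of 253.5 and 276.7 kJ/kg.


dh = 276.7 - 253.5 = 23.2 kJ/kg
W = m_dot * dh = 1.797 * 23.2 = 41.69 kW

41.69


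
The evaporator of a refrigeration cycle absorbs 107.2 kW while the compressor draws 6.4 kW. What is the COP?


COP = Q_evap / W
COP = 107.2 / 6.4
COP = 16.75

16.75


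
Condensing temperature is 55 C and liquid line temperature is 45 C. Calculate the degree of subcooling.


Subcooling = T_cond - T_liquid
Subcooling = 55 - 45
Subcooling = 10 K

10


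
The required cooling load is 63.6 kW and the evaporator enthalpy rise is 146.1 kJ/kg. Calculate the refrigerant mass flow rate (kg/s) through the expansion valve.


m_dot = Q / dh
m_dot = 63.6 / 146.1
m_dot = 0.4353 kg/s

0.4353


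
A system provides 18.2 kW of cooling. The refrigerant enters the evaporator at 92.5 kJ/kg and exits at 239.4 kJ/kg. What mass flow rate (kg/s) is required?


dh = 239.4 - 92.5 = 146.9 kJ/kg
m_dot = Q / dh = 18.2 / 146.9 = 0.1239 kg/s

0.1239


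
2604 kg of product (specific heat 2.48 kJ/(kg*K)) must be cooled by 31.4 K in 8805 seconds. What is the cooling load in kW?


Q = m * cp * dT / t
Q = 2604 * 2.48 * 31.4 / 8805
Q = 23.03 kW

23.03


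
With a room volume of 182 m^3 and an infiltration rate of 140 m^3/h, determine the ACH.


ACH = flow / volume
ACH = 140 / 182
ACH = 0.769

0.769


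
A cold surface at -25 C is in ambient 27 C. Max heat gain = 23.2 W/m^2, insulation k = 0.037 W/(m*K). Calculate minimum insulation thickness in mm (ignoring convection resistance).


dT = 27 - (-25) = 52 K
thickness = k * dT / q_max * 1000
thickness = 0.037 * 52 / 23.2 * 1000
thickness = 82.9 mm

82.9


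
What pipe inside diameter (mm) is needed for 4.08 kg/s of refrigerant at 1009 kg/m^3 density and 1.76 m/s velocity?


A = m_dot / (rho * v) = 4.08 / (1009 * 1.76) = 0.00229750428 m^2
d = sqrt(4*A/pi) * 1000
d = 54.1 mm

54.1


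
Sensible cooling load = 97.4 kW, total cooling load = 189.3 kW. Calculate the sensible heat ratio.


SHR = Q_sensible / Q_total
SHR = 97.4 / 189.3
SHR = 0.515

0.515


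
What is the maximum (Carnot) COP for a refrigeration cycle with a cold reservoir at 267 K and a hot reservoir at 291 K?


dT = 291 - 267 = 24 K
COP_carnot = T_cold / dT = 267 / 24
COP_carnot = 11.125

11.125


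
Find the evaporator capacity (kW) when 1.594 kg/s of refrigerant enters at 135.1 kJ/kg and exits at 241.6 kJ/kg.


dh = 241.6 - 135.1 = 106.5 kJ/kg
Q_evap = m_dot * dh = 1.594 * 106.5
Q_evap = 169.76 kW

169.76


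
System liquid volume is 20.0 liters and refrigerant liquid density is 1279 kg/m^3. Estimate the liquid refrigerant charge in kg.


Charge = V * rho / 1000
Charge = 20.0 * 1279 / 1000
Charge = 25.58 kg

25.58


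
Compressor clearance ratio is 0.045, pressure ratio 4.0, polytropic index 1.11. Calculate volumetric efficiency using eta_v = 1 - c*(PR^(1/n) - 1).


PR^(1/n) = 4.0^(1/1.11) = 3.48655394
eta_v = 1 - 0.045 * (3.48655394 - 1)
eta_v = 0.8881

0.8881


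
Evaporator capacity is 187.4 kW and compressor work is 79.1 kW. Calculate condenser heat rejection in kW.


Q_cond = Q_evap + W
Q_cond = 187.4 + 79.1
Q_cond = 266.5 kW

266.5


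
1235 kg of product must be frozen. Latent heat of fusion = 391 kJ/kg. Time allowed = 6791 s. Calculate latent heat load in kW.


Q_lat = m * h_fg / t
Q_lat = 1235 * 391 / 6791
Q_lat = 71.11 kW

71.11


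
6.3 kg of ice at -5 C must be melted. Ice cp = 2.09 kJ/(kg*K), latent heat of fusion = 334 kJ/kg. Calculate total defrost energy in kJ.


Sensible heat = cp * dT = 2.09 * 5 = 10.45 kJ/kg
Total per kg = 10.45 + 334 = 344.45 kJ/kg
Q = m * total = 6.3 * 344.45
Q = 2170.0 kJ

2170.0


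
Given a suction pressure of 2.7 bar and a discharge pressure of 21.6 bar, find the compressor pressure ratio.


PR = P_high / P_low
PR = 21.6 / 2.7
PR = 8.0

8.0


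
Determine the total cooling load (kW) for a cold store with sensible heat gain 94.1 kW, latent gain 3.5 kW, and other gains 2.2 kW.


Q_total = Q_s + Q_l + Q_misc
Q_total = 94.1 + 3.5 + 2.2
Q_total = 99.8 kW

99.8


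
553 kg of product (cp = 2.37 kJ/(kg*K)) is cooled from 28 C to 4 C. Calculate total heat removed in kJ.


dT = 28 - (4) = 24 K
Q = m * cp * dT = 553 * 2.37 * 24
Q = 31455 kJ

31455


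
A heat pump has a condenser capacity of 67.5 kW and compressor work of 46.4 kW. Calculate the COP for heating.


COP_hp = Q_cond / W
COP_hp = 67.5 / 46.4
COP_hp = 1.455

1.455


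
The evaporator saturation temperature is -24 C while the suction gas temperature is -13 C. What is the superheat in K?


Superheat = T_suction - T_evap
Superheat = -13 - (-24)
Superheat = 11 K

11


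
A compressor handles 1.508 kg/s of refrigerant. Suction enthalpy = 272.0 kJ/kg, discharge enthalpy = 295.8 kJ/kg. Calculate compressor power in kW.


dh = 295.8 - 272.0 = 23.8 kJ/kg
W = m_dot * dh = 1.508 * 23.8 = 35.89 kW

35.89


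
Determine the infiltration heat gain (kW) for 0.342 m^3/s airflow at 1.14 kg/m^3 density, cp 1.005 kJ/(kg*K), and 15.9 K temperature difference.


Q = V_dot * rho * cp * dT
Q = 0.342 * 1.14 * 1.005 * 15.9
Q = 6.23 kW

6.23


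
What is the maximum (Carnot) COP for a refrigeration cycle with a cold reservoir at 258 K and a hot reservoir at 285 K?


dT = 285 - 258 = 27 K
COP_carnot = T_cold / dT = 258 / 27
COP_carnot = 9.556

9.556


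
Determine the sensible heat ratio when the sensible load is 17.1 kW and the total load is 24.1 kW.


SHR = Q_sensible / Q_total
SHR = 17.1 / 24.1
SHR = 0.71

0.71


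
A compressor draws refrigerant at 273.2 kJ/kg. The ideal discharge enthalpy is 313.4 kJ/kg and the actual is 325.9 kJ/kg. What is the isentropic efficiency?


dh_ideal = 313.4 - 273.2 = 40.2 kJ/kg
dh_actual = 325.9 - 273.2 = 52.7 kJ/kg
eta_s = dh_ideal / dh_actual = 40.2 / 52.7
eta_s = 0.7628

0.7628


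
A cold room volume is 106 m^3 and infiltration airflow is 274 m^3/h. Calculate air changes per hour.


ACH = flow / volume
ACH = 274 / 106
ACH = 2.585

2.585


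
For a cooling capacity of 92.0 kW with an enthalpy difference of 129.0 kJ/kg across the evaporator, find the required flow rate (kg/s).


m_dot = Q / dh
m_dot = 92.0 / 129.0
m_dot = 0.7132 kg/s

0.7132


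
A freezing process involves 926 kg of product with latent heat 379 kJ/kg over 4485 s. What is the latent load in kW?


Q_lat = m * h_fg / t
Q_lat = 926 * 379 / 4485
Q_lat = 78.25 kW

78.25


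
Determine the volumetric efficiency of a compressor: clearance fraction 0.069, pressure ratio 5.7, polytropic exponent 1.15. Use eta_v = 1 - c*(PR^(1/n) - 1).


PR^(1/n) = 5.7^(1/1.15) = 4.54236975
eta_v = 1 - 0.069 * (4.54236975 - 1)
eta_v = 0.7556

0.7556


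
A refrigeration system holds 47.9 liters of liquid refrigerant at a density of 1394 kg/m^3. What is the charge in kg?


Charge = V * rho / 1000
Charge = 47.9 * 1394 / 1000
Charge = 66.77 kg

66.77


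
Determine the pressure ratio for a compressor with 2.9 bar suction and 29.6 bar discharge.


PR = P_high / P_low
PR = 29.6 / 2.9
PR = 10.207

10.207


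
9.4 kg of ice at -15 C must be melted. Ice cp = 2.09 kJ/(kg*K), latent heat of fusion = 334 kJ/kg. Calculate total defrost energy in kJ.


Sensible heat = cp * dT = 2.09 * 15 = 31.35 kJ/kg
Total per kg = 31.35 + 334 = 365.35 kJ/kg
Q = m * total = 9.4 * 365.35
Q = 3434.3 kJ

3434.3


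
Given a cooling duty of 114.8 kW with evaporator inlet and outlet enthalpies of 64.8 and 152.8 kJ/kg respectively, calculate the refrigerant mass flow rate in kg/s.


dh = 152.8 - 64.8 = 88.0 kJ/kg
m_dot = Q / dh = 114.8 / 88.0 = 1.3045 kg/s

1.3045


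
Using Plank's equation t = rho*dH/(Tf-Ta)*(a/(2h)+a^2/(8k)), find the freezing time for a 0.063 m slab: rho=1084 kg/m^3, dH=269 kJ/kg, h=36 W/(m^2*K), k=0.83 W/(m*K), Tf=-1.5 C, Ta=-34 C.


dT = -1.5 - (-34) = 32.5 K
term1 = a/(2h) = 0.063/(2*36) = 0.000875
term2 = a^2/(8k) = 0.063^2/(8*0.83) = 0.0005977409639
t = rho*dH*1000/dT * (term1 + term2)
t = 1084*269*1000/32.5 * (0.000875 + 0.0005977409639)
t = 13214 s

13214


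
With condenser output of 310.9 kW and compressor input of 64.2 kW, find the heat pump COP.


COP_hp = Q_cond / W
COP_hp = 310.9 / 64.2
COP_hp = 4.843

4.843


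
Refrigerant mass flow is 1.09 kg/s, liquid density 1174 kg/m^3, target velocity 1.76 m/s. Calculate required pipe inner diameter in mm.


A = m_dot / (rho * v) = 1.09 / (1174 * 1.76) = 0.0005275282639 m^2
d = sqrt(4*A/pi) * 1000
d = 25.9 mm

25.9


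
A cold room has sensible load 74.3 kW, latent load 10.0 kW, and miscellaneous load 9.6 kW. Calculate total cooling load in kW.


Q_total = Q_s + Q_l + Q_misc
Q_total = 74.3 + 10.0 + 9.6
Q_total = 93.9 kW

93.9


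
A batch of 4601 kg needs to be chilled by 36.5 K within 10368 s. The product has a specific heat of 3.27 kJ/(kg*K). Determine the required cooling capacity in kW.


Q = m * cp * dT / t
Q = 4601 * 3.27 * 36.5 / 10368
Q = 52.966 kW

52.966


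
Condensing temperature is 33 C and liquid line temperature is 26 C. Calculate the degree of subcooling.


Subcooling = T_cond - T_liquid
Subcooling = 33 - 26
Subcooling = 7 K

7


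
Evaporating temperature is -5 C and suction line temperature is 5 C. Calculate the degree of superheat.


Superheat = T_suction - T_evap
Superheat = 5 - (-5)
Superheat = 10 K

10


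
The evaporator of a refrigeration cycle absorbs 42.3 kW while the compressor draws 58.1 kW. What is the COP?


COP = Q_evap / W
COP = 42.3 / 58.1
COP = 0.728

0.728


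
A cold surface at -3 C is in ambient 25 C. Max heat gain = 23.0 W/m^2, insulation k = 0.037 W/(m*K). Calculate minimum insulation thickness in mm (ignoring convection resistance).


dT = 25 - (-3) = 28 K
thickness = k * dT / q_max * 1000
thickness = 0.037 * 28 / 23.0 * 1000
thickness = 45.0 mm

45.0


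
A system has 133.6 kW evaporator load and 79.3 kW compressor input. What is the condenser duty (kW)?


Q_cond = Q_evap + W
Q_cond = 133.6 + 79.3
Q_cond = 212.9 kW

212.9


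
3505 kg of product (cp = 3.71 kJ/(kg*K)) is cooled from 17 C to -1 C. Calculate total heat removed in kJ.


dT = 17 - (-1) = 18 K
Q = m * cp * dT = 3505 * 3.71 * 18
Q = 234064 kJ

234064


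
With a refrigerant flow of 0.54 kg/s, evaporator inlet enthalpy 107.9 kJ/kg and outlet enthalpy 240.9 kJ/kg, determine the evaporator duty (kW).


dh = 240.9 - 107.9 = 133.0 kJ/kg
Q_evap = m_dot * dh = 0.54 * 133.0
Q_evap = 71.82 kW

71.82


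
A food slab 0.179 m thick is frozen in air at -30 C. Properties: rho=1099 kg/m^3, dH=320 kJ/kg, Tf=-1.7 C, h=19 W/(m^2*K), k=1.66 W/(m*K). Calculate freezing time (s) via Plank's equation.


dT = -1.7 - (-30) = 28.3 K
term1 = a/(2h) = 0.179/(2*19) = 0.004710526316
term2 = a^2/(8k) = 0.179^2/(8*1.66) = 0.002412725904
t = rho*dH*1000/dT * (term1 + term2)
t = 1099*320*1000/28.3 * (0.004710526316 + 0.002412725904)
t = 88520 s

88520


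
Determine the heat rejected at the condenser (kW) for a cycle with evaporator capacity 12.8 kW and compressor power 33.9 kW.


Q_cond = Q_evap + W
Q_cond = 12.8 + 33.9
Q_cond = 46.7 kW

46.7


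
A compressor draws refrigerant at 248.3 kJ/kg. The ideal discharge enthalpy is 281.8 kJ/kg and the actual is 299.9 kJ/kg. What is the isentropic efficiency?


dh_ideal = 281.8 - 248.3 = 33.5 kJ/kg
dh_actual = 299.9 - 248.3 = 51.6 kJ/kg
eta_s = dh_ideal / dh_actual = 33.5 / 51.6
eta_s = 0.6492

0.6492


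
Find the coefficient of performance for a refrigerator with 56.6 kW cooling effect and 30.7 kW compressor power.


COP = Q_evap / W
COP = 56.6 / 30.7
COP = 1.844

1.844


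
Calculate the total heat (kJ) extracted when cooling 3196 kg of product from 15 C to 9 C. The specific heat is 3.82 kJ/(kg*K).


dT = 15 - (9) = 6 K
Q = m * cp * dT = 3196 * 3.82 * 6
Q = 73252 kJ

73252


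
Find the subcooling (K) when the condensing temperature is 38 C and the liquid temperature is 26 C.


Subcooling = T_cond - T_liquid
Subcooling = 38 - 26
Subcooling = 12 K

12


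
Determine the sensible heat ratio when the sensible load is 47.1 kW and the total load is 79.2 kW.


SHR = Q_sensible / Q_total
SHR = 47.1 / 79.2
SHR = 0.595

0.595


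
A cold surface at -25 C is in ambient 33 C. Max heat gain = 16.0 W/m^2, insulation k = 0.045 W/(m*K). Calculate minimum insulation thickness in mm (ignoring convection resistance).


dT = 33 - (-25) = 58 K
thickness = k * dT / q_max * 1000
thickness = 0.045 * 58 / 16.0 * 1000
thickness = 163.1 mm

163.1


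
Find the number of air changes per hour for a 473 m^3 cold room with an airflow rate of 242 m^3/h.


ACH = flow / volume
ACH = 242 / 473
ACH = 0.512

0.512


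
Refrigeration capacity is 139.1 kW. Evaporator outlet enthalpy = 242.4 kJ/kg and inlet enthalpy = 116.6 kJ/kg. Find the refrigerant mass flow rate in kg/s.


dh = 242.4 - 116.6 = 125.8 kJ/kg
m_dot = Q / dh = 139.1 / 125.8 = 1.1057 kg/s

1.1057


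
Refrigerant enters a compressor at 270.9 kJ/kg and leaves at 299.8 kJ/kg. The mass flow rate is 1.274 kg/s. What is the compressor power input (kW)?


dh = 299.8 - 270.9 = 28.9 kJ/kg
W = m_dot * dh = 1.274 * 28.9 = 36.82 kW

36.82


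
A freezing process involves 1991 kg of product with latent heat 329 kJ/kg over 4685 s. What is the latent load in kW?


Q_lat = m * h_fg / t
Q_lat = 1991 * 329 / 4685
Q_lat = 139.82 kW

139.82


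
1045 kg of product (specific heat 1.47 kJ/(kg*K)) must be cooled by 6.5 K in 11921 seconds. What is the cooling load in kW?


Q = m * cp * dT / t
Q = 1045 * 1.47 * 6.5 / 11921
Q = 0.838 kW

0.838


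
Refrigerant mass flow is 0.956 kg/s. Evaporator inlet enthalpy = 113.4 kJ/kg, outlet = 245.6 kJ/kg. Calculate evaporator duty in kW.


dh = 245.6 - 113.4 = 132.2 kJ/kg
Q_evap = m_dot * dh = 0.956 * 132.2
Q_evap = 126.38 kW

126.38


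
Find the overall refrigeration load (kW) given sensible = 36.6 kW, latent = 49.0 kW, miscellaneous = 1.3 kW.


Q_total = Q_s + Q_l + Q_misc
Q_total = 36.6 + 49.0 + 1.3
Q_total = 86.9 kW

86.9


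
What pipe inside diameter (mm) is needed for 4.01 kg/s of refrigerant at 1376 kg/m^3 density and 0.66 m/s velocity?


A = m_dot / (rho * v) = 4.01 / (1376 * 0.66) = 0.004415521494 m^2
d = sqrt(4*A/pi) * 1000
d = 75.0 mm

75.0


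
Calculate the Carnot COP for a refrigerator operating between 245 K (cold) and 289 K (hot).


dT = 289 - 245 = 44 K
COP_carnot = T_cold / dT = 245 / 44
COP_carnot = 5.568

5.568


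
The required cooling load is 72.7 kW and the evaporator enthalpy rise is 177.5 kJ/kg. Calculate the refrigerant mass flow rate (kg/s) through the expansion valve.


m_dot = Q / dh
m_dot = 72.7 / 177.5
m_dot = 0.4096 kg/s

0.4096


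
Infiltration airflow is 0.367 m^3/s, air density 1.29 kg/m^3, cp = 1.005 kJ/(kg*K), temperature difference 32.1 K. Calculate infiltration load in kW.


Q = V_dot * rho * cp * dT
Q = 0.367 * 1.29 * 1.005 * 32.1
Q = 15.273 kW

15.273


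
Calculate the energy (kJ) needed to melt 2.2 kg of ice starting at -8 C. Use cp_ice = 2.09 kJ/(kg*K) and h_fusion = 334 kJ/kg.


Sensible heat = cp * dT = 2.09 * 8 = 16.72 kJ/kg
Total per kg = 16.72 + 334 = 350.72 kJ/kg
Q = m * total = 2.2 * 350.72
Q = 771.6 kJ

771.6


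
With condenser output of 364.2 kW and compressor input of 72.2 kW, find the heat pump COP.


COP_hp = Q_cond / W
COP_hp = 364.2 / 72.2
COP_hp = 5.044

5.044


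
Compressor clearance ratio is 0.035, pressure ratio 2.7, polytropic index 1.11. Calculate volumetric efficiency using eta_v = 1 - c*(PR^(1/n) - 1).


PR^(1/n) = 2.7^(1/1.11) = 2.44689878
eta_v = 1 - 0.035 * (2.44689878 - 1)
eta_v = 0.9494

0.9494
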